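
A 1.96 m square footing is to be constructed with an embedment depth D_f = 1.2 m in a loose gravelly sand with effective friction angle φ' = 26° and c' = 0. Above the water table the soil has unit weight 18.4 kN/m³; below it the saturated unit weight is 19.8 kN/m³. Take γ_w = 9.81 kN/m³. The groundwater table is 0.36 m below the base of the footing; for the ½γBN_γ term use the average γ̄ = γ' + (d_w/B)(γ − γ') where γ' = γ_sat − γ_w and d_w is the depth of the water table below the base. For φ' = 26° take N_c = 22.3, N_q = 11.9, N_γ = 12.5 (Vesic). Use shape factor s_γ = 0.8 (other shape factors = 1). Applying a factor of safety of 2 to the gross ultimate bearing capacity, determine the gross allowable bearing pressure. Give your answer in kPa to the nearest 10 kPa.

q_all ≈ 190 kPa

q = γ·D_f = 18.4 × 1.2 = 22.08 kPa.
γ' = 9.99 kN/m³; averaging over the depth B below the base, γ̄ = γ' + (d_w/B)(γ − γ') = 11.535 kN/m³.
q·N_q = 22.08 × 11.9 = 262.75 kPa
0.5·γ·B·N_γ·s_γ = 0.5 × 11.535 × 1.96 × 12.5 × 0.8 = 113.04 kPa
q_ult = 262.75 + 113.04 = 375.79 kPa.
q_all = q_ult / FS = 375.79 / 2 = 187.9 kPa.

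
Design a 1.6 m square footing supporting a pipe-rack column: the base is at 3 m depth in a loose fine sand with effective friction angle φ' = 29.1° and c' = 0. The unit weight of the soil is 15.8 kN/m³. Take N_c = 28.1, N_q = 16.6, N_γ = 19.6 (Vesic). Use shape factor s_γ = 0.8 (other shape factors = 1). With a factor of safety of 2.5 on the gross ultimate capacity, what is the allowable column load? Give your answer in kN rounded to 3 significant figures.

P_all ≈ 1010 kN

Effective surcharge at the founding depth q = γ·D_f = 15.8 × 3 = 47.4 kPa.
q_ult = q·N_q + 0.5·γ·B·N_γ·s_γ
     = 47.4 × 16.6 + 0.5 × 15.8 × 1.6 × 19.6 × 0.8
     = 786.84 + 198.2 = 985.04 kPa.
Gross allowable pressure q_all = 985.04 / 2.5 = 394.01 kPa.
Footing area = 2.56 m², so allowable column load = 394.01 × 2.56 = 1008.7 kN.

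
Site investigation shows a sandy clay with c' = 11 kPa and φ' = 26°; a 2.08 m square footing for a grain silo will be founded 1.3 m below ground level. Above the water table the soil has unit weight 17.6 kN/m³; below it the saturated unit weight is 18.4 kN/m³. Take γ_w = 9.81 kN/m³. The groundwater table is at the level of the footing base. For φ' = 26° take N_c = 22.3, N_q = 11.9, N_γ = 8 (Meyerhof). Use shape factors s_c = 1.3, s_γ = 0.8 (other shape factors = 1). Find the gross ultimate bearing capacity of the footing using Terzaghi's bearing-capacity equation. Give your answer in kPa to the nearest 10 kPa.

q = γ·D_f = 17.6 × 1.3 = 22.88 kPa.
For the ½γBN_γ term take γ' = 18.4 − 9.81 = 8.59 kN/m³ (soil below base is submerged).
c·N_c·s_c = 11 × 22.3 × 1.3 = 318.89 kPa
q·N_q = 22.88 × 11.9 = 272.27 kPa
0.5·γ·B·N_γ·s_γ = 0.5 × 8.59 × 2.08 × 8 × 0.8 = 57.175 kPa
q_ult = 318.89 + 272.27 + 57.175 = 648.34 kPa.

q_ult ≈ 650 kPa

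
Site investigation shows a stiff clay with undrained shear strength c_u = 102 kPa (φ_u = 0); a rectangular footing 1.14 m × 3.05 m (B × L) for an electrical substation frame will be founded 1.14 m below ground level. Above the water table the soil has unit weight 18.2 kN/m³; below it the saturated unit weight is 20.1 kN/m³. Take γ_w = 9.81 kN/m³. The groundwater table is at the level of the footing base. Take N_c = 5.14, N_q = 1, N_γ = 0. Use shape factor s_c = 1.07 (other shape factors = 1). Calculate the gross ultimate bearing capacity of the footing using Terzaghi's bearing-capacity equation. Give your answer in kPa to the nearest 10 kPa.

q_ult ≈ 580 kPa

Overburden at base level: q = 18.2 × 1.14 = 20.748 kPa.
Cohesion term c·N_c·s_c = 102 × 5.14 × 1.07 = 560.98 kPa; surcharge term q·N_q = 20.748 × 1 = 20.748 kPa.
q_ult = 560.98 + 20.748 = 581.73 kPa.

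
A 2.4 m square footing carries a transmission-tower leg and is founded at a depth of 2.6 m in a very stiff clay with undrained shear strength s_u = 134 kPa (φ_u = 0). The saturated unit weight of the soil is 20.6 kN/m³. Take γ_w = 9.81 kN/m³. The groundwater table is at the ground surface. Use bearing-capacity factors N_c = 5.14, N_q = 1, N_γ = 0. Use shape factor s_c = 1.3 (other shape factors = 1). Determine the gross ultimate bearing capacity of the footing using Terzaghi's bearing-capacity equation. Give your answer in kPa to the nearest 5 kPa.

γ' = 20.6 − 9.81 = 10.79 kN/m³ (submerged throughout). q = 10.79 × 2.6 = 28.054 kPa.
c·N_c·s_c = 134 × 5.14 × 1.3 = 895.39 kPa
q·N_q = 28.054 × 1 = 28.054 kPa
q_ult = 895.39 + 28.054 = 923.44 kPa.

q_ult ≈ 925 kPa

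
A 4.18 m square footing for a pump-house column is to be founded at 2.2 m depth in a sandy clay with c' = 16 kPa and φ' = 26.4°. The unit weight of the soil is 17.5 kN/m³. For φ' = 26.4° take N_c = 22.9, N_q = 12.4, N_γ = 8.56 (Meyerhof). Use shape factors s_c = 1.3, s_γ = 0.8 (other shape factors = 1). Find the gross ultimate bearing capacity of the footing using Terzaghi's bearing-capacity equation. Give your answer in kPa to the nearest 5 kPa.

Overburden at base level: q = 17.5 × 2.2 = 38.5 kPa.
Cohesion term c·N_c·s_c = 16 × 22.9 × 1.3 = 476.32 kPa; surcharge term q·N_q = 38.5 × 12.4 = 477.4 kPa; self-weight term 0.5·γ·B·N_γ·s_γ = 0.5 × 17.5 × 4.18 × 8.56 × 0.8 = 250.47 kPa.
q_ult = 476.32 + 477.4 + 250.47 = 1204.2 kPa.

q_ult ≈ 1205 kPa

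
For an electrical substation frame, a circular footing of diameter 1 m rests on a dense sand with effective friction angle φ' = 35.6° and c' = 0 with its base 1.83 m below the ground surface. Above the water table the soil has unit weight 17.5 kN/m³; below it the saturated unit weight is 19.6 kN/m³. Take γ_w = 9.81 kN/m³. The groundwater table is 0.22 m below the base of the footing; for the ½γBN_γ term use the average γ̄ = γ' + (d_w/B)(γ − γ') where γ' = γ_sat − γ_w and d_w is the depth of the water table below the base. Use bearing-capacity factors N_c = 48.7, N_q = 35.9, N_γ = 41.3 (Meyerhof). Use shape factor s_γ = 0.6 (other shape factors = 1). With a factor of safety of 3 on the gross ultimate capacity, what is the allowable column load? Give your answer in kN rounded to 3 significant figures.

Overburden at base level: q = 17.5 × 1.83 = 32.025 kPa.
The water table is 0.22 m below the base (< B = 1 m), so the ½γBN_γ term uses γ̄ = γ' + (d_w/B)(γ − γ') = 9.79 + (0.22/1)(17.5 − 9.79) = 11.486 kN/m³.
Surcharge term q·N_q = 32.025 × 35.9 = 1149.7 kPa; self-weight term 0.5·γ·B·N_γ·s_γ = 0.5 × 11.486 × 1 × 41.3 × 0.6 = 142.31 kPa.
q_ult = 1149.7 + 142.31 = 1292 kPa.
Gross allowable pressure q_all = 1292 / 3 = 430.67 kPa.
Footing area = 0.7854 m², so allowable column load = 430.67 × 0.7854 = 338.25 kN.

P_all ≈ 338 kN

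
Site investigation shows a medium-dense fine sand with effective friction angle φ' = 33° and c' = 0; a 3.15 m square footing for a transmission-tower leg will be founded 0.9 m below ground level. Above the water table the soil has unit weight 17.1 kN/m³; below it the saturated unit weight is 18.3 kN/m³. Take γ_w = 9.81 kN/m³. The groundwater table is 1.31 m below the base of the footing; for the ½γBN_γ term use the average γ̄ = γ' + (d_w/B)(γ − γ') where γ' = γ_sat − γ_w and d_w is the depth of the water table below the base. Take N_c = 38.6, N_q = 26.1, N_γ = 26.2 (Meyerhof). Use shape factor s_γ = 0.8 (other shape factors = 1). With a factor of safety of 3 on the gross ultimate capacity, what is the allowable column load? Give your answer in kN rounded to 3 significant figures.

P_all ≈ 2650 kN

q = γ·D_f = 17.1 × 0.9 = 15.39 kPa.
γ' = 8.49 kN/m³; averaging over the depth B below the base, γ̄ = γ' + (d_w/B)(γ − γ') = 12.071 kN/m³.
q·N_q = 15.39 × 26.1 = 401.68 kPa
0.5·γ·B·N_γ·s_γ = 0.5 × 12.071 × 3.15 × 26.2 × 0.8 = 398.48 kPa
q_ult = 401.68 + 398.48 = 800.16 kPa.
Gross allowable pressure q_all = 800.16 / 3 = 266.72 kPa.
Footing area = 9.9225 m², so allowable column load = 266.72 × 9.9225 = 2646.5 kN.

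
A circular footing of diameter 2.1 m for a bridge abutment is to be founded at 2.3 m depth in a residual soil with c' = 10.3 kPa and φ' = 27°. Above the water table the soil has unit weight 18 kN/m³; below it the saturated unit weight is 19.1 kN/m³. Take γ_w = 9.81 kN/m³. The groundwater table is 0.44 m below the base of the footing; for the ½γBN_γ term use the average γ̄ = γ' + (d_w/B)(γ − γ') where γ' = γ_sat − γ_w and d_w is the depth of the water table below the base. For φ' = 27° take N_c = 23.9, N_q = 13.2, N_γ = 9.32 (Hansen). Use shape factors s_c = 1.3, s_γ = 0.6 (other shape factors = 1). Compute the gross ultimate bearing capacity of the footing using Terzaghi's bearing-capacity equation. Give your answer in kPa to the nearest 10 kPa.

q_ult ≈ 930 kPa

Overburden at base level: q = 18 × 2.3 = 41.4 kPa.
The water table is 0.44 m below the base (< B = 2.1 m), so the ½γBN_γ term uses γ̄ = γ' + (d_w/B)(γ − γ') = 9.29 + (0.44/2.1)(18 − 9.29) = 11.115 kN/m³.
Cohesion term c·N_c·s_c = 10.3 × 23.9 × 1.3 = 320.02 kPa; surcharge term q·N_q = 41.4 × 13.2 = 546.48 kPa; self-weight term 0.5·γ·B·N_γ·s_γ = 0.5 × 11.115 × 2.1 × 9.32 × 0.6 = 65.263 kPa.
q_ult = 320.02 + 546.48 + 65.263 = 931.76 kPa.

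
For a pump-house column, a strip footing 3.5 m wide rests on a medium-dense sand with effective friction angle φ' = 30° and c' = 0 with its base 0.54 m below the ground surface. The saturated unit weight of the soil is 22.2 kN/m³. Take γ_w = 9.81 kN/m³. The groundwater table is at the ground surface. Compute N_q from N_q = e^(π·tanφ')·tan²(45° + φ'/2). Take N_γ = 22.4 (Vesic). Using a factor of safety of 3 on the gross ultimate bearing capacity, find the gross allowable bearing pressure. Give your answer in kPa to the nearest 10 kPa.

N_q = e^(π·tan30°)·tan²(60°) = 18.4.
Water table at ground surface, so effective unit weight γ' = 22.2 − 9.81 = 12.39 kN/m³ is used throughout; overburden q = 12.39 × 0.54 = 6.6906 kPa; the same γ' applies in the ½γBN_γ term.
Surcharge term q·N_q = 6.6906 × 18.401 = 123.11 kPa; self-weight term 0.5·γ·B·N_γ = 0.5 × 12.39 × 3.5 × 22.4 = 485.69 kPa.
q_ult = 123.11 + 485.69 = 608.8 kPa.
q_all = 608.8 / 3 = 202.93 kPa.

q_all ≈ 200 kPa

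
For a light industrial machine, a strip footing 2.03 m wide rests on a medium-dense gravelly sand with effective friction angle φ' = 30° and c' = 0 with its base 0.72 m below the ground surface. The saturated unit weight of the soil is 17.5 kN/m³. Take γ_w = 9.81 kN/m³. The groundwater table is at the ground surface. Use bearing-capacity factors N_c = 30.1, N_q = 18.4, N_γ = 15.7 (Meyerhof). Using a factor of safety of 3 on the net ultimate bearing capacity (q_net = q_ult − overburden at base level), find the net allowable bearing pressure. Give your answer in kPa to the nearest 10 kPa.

q_all(net) ≈ 70 kPa

γ' = 17.5 − 9.81 = 7.69 kN/m³ (submerged throughout). q = 7.69 × 0.72 = 5.5368 kPa; the same γ' applies in the ½γBN_γ term.
q·N_q = 5.5368 × 18.4 = 101.88 kPa
0.5·γ·B·N_γ = 0.5 × 7.69 × 2.03 × 15.7 = 122.54 kPa
q_ult = 101.88 + 122.54 = 224.42 kPa.
q_net = 224.42 − 5.5368 = 218.88 kPa.
q_all(net) = 218.88 / 3 = 72.961 kPa.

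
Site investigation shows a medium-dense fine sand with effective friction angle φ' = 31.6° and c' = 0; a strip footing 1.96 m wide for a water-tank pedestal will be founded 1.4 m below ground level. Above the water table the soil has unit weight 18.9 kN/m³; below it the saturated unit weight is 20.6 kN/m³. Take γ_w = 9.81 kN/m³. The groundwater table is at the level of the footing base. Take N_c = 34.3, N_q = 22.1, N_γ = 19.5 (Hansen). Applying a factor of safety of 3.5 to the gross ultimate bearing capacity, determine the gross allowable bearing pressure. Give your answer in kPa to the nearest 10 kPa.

q = γ·D_f = 18.9 × 1.4 = 26.46 kPa.
For the ½γBN_γ term take γ' = 20.6 − 9.81 = 10.79 kN/m³ (soil below base is submerged).
q·N_q = 26.46 × 22.1 = 584.77 kPa
0.5·γ·B·N_γ = 0.5 × 10.79 × 1.96 × 19.5 = 206.2 kPa
q_ult = 584.77 + 206.2 = 790.96 kPa.
q_all = q_ult / FS = 790.96 / 3.5 = 225.99 kPa.

q_all ≈ 230 kPa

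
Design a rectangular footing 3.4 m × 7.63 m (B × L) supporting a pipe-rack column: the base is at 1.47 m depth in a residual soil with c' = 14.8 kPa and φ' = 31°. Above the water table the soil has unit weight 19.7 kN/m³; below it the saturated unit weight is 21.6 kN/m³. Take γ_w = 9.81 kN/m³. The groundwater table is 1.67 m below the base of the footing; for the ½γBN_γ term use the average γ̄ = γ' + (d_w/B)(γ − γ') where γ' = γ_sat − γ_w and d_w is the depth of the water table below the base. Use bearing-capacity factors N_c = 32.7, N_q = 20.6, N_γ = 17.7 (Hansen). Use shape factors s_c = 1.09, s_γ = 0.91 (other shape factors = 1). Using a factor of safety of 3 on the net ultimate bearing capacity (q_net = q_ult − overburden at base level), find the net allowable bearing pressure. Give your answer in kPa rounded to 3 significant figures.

Overburden at base level: q = 19.7 × 1.47 = 28.959 kPa.
The water table is 1.67 m below the base (< B = 3.4 m), so the ½γBN_γ term uses γ̄ = γ' + (d_w/B)(γ − γ') = 11.79 + (1.67/3.4)(19.7 − 11.79) = 15.675 kN/m³.
Cohesion term c·N_c·s_c = 14.8 × 32.7 × 1.09 = 527.52 kPa; surcharge term q·N_q = 28.959 × 20.6 = 596.56 kPa; self-weight term 0.5·γ·B·N_γ·s_γ = 0.5 × 15.675 × 3.4 × 17.7 × 0.91 = 429.22 kPa.
q_ult = 527.52 + 596.56 + 429.22 = 1553.3 kPa.
q_net = 1553.3 − 28.959 = 1524.3 kPa.
q_all(net) = 1524.3 / 3 = 508.11 kPa.

q_all(net) ≈ 508 kPa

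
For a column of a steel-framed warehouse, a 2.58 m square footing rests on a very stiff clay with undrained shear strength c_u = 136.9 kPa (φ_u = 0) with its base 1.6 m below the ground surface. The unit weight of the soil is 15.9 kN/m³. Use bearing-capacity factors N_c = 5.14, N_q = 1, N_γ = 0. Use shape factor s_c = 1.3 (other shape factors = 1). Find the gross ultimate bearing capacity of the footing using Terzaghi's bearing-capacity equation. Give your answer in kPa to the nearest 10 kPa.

q_ult ≈ 940 kPa

Effective surcharge at the founding depth q = γ·D_f = 15.9 × 1.6 = 25.44 kPa.
q_ult = c·N_c·s_c + q·N_q
     = 136.9 × 5.14 × 1.3 + 25.44 × 1
     = 914.77 + 25.44 = 940.21 kPa.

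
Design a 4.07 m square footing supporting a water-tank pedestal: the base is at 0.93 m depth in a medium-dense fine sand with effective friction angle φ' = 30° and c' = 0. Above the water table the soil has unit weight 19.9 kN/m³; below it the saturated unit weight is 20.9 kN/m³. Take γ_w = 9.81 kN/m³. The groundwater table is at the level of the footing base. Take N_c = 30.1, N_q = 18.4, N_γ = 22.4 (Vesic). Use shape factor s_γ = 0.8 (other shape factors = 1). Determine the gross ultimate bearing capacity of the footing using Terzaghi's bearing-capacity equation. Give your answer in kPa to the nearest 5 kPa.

q = γ·D_f = 19.9 × 0.93 = 18.507 kPa.
For the ½γBN_γ term take γ' = 20.9 − 9.81 = 11.09 kN/m³ (soil below base is submerged).
q·N_q = 18.507 × 18.4 = 340.53 kPa
0.5·γ·B·N_γ·s_γ = 0.5 × 11.09 × 4.07 × 22.4 × 0.8 = 404.42 kPa
q_ult = 340.53 + 404.42 = 744.95 kPa.

q_ult ≈ 745 kPa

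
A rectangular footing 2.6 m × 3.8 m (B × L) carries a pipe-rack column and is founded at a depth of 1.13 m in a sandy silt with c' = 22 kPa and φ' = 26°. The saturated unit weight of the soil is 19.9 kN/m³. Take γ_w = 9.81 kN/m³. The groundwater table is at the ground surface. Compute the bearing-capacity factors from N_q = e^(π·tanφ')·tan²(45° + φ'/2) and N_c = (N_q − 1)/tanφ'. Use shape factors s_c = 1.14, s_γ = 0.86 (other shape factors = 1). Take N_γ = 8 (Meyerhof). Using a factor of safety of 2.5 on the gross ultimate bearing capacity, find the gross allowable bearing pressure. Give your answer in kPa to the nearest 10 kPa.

N_q = e^(π·tan26°)·tan²(58°) = 11.85; N_c = (N_q − 1)/tanφ' = 22.25.
Water table at ground surface, so effective unit weight γ' = 19.9 − 9.81 = 10.09 kN/m³ is used throughout; overburden q = 10.09 × 1.13 = 11.402 kPa; the same γ' applies in the ½γBN_γ term.
Cohesion term c·N_c·s_c = 22 × 22.254 × 1.14 = 558.14 kPa; surcharge term q·N_q = 11.402 × 11.854 = 135.16 kPa; self-weight term 0.5·γ·B·N_γ·s_γ = 0.5 × 10.09 × 2.6 × 8 × 0.86 = 90.245 kPa.
q_ult = 558.14 + 135.16 + 90.245 = 783.54 kPa.
q_all = 783.54 / 2.5 = 313.42 kPa.

q_all ≈ 310 kPa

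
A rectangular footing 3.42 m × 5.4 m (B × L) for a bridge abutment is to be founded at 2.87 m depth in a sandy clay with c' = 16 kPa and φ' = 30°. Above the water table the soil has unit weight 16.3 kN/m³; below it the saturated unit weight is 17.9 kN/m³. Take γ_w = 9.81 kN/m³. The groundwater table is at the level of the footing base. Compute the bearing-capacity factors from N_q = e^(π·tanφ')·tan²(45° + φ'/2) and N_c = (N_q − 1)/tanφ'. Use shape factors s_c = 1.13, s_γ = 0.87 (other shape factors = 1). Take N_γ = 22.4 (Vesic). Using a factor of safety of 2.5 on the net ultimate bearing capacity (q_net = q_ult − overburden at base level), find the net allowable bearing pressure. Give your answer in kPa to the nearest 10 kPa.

N_q = e^(π·tan30°)·tan²(60°) = 18.4; N_c = (N_q − 1)/tanφ' = 30.14.
Overburden at base level: q = 16.3 × 2.87 = 46.781 kPa.
Below the base the soil is submerged, so the ½γBN_γ term uses γ' = 17.9 − 9.81 = 8.09 kN/m³.
Cohesion term c·N_c·s_c = 16 × 30.14 × 1.13 = 544.92 kPa; surcharge term q·N_q = 46.781 × 18.401 = 860.82 kPa; self-weight term 0.5·γ·B·N_γ·s_γ = 0.5 × 8.09 × 3.42 × 22.4 × 0.87 = 269.6 kPa.
q_ult = 544.92 + 860.82 + 269.6 = 1675.3 kPa.
q_net = 1675.3 − 46.781 = 1628.6 kPa.
q_all(net) = 1628.6 / 2.5 = 651.42 kPa.

q_all(net) ≈ 650 kPa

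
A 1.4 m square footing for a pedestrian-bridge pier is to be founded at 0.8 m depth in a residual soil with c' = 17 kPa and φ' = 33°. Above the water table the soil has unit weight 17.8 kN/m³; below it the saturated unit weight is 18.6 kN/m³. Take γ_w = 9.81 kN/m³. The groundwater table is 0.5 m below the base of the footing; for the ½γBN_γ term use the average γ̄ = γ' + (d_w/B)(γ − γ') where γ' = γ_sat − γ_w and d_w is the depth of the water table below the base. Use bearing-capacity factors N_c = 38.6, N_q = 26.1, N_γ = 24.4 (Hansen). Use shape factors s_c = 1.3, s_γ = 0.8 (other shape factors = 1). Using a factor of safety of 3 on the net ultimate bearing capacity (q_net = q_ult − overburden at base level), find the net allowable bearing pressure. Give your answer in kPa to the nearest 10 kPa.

q_all(net) ≈ 460 kPa

Effective surcharge at the founding depth q = γ·D_f = 17.8 × 0.8 = 14.24 kPa.
With d_w = 0.5 m < B, γ̄ = 8.79 + (0.5/1.4) × (17.8 − 8.79) = 12.008 kN/m³.
q_ult = c·N_c·s_c + q·N_q + 0.5·γ·B·N_γ·s_γ
     = 17 × 38.6 × 1.3 + 14.24 × 26.1 + 0.5 × 12.008 × 1.4 × 24.4 × 0.8
     = 853.06 + 371.66 + 164.08 = 1388.8 kPa.
q_net = 1388.8 − 14.24 = 1374.6 kPa.
q_all(net) = 1374.6 / 3 = 458.19 kPa.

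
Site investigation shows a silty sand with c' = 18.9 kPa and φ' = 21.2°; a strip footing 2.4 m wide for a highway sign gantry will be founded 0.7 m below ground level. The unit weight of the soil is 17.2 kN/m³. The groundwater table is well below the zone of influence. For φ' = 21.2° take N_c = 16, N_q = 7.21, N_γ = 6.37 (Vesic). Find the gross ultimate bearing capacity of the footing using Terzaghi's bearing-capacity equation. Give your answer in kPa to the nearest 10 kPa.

q_ult ≈ 520 kPa

Effective surcharge at the founding depth q = γ·D_f = 17.2 × 0.7 = 12.04 kPa.
q_ult = c·N_c + q·N_q + 0.5·γ·B·N_γ
     = 18.9 × 16 + 12.04 × 7.21 + 0.5 × 17.2 × 2.4 × 6.37
     = 302.4 + 86.808 + 131.48 = 520.69 kPa.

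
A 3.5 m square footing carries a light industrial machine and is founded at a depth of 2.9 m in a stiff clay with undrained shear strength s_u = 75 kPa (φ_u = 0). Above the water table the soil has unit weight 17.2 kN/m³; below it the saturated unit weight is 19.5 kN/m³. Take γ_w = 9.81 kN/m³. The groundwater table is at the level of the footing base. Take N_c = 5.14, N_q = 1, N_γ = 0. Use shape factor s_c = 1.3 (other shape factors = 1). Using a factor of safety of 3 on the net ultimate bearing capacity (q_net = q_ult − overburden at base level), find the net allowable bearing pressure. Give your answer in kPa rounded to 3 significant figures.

q_all(net) ≈ 167 kPa

q = γ·D_f = 17.2 × 2.9 = 49.88 kPa.
c·N_c·s_c = 75 × 5.14 × 1.3 = 501.15 kPa
q·N_q = 49.88 × 1 = 49.88 kPa
q_ult = 501.15 + 49.88 = 551.03 kPa.
q_net = 551.03 − 49.88 = 501.15 kPa.
q_all(net) = 501.15 / 3 = 167.05 kPa.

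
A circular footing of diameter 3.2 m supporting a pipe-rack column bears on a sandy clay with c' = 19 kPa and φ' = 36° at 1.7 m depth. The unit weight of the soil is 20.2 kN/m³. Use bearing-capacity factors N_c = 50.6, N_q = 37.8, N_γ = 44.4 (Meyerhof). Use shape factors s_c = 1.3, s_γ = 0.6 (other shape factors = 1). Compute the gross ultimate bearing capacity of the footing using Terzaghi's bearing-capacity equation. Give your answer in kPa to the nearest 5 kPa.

q_ult ≈ 3410 kPa

Overburden at base level: q = 20.2 × 1.7 = 34.34 kPa.
Cohesion term c·N_c·s_c = 19 × 50.6 × 1.3 = 1249.8 kPa; surcharge term q·N_q = 34.34 × 37.8 = 1298.1 kPa; self-weight term 0.5·γ·B·N_γ·s_γ = 0.5 × 20.2 × 3.2 × 44.4 × 0.6 = 861 kPa.
q_ult = 1249.8 + 1298.1 + 861 = 3408.9 kPa.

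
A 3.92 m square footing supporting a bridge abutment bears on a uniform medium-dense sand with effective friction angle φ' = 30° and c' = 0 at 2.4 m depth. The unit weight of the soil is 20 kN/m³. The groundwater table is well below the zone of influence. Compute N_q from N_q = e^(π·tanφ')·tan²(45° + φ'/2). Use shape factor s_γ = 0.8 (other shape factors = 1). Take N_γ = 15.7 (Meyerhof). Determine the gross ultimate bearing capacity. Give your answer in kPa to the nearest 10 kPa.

tan30° = 0.5774, so N_q = e^(π×0.5774)·tan²(60°) = 6.134 × 3.0 = 18.4.
q = γ·D_f = 20 × 2.4 = 48 kPa.
q·N_q = 48 × 18.401 = 883.25 kPa
0.5·γ·B·N_γ·s_γ = 0.5 × 20 × 3.92 × 15.7 × 0.8 = 492.35 kPa
q_ult = 883.25 + 492.35 = 1375.6 kPa.

q_ult ≈ 1380 kPa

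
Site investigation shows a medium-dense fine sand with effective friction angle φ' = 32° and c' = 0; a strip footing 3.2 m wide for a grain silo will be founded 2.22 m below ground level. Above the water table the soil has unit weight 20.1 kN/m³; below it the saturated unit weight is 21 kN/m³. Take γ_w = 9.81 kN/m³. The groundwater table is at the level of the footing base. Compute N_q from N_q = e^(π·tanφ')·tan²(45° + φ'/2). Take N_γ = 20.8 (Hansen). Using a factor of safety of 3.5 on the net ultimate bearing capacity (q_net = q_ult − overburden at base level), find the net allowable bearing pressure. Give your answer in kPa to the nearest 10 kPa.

q_all(net) ≈ 390 kPa

N_q = e^(π·tan32°)·tan²(61°) = 23.18.
q = γ·D_f = 20.1 × 2.22 = 44.622 kPa.
For the ½γBN_γ term take γ' = 21 − 9.81 = 11.19 kN/m³ (soil below base is submerged).
q·N_q = 44.622 × 23.177 = 1034.2 kPa
0.5·γ·B·N_γ = 0.5 × 11.19 × 3.2 × 20.8 = 372.4 kPa
q_ult = 1034.2 + 372.4 = 1406.6 kPa.
q_net = 1406.6 − 44.622 = 1362 kPa.
q_all(net) = 1362 / 3.5 = 389.14 kPa.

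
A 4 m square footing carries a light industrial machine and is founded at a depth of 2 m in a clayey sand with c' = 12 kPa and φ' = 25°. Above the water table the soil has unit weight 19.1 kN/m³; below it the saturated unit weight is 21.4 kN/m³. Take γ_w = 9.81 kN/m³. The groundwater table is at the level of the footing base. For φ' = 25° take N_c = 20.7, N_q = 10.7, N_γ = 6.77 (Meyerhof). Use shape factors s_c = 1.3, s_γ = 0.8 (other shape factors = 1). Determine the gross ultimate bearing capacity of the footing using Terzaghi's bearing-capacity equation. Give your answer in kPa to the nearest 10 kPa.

q_ult ≈ 860 kPa

Effective surcharge at the founding depth q = γ·D_f = 19.1 × 2 = 38.2 kPa.
The water table coincides with the base, so in the self-weight term γ → γ' = 11.59 kN/m³.
q_ult = c·N_c·s_c + q·N_q + 0.5·γ·B·N_γ·s_γ
     = 12 × 20.7 × 1.3 + 38.2 × 10.7 + 0.5 × 11.59 × 4 × 6.77 × 0.8
     = 322.92 + 408.74 + 125.54 = 857.2 kPa.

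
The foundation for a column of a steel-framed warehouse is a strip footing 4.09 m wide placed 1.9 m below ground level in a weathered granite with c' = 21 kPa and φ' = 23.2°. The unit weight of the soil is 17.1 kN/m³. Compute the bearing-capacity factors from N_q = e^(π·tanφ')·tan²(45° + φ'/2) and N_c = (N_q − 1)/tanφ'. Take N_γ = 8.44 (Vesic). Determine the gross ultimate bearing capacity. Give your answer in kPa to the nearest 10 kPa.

tan23.2° = 0.4286, so N_q = e^(π×0.4286)·tan²(56.6°) = 3.844 × 2.3 = 8.84.
N_c = (8.84 − 1)/tan23.2° = 18.29.
Effective surcharge at the founding depth q = γ·D_f = 17.1 × 1.9 = 32.49 kPa.
q_ult = c·N_c + q·N_q + 0.5·γ·B·N_γ
     = 21 × 18.294 + 32.49 × 8.841 + 0.5 × 17.1 × 4.09 × 8.44
     = 384.18 + 287.25 + 295.14 = 966.57 kPa.

q_ult ≈ 970 kPa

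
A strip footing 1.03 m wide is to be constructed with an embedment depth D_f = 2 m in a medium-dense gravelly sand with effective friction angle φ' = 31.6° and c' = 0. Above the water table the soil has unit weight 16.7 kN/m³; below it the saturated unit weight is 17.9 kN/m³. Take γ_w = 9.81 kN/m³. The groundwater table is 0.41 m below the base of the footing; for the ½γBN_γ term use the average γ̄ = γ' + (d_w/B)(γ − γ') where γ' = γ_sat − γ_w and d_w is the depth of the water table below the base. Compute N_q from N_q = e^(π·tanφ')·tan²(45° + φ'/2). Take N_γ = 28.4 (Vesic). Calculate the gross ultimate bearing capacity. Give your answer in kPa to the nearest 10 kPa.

q_ult ≈ 910 kPa

tan31.6° = 0.6152, so N_q = e^(π×0.6152)·tan²(60.8°) = 6.908 × 3.202 = 22.12.
Effective surcharge at the founding depth q = γ·D_f = 16.7 × 2 = 33.4 kPa.
With d_w = 0.41 m < B, γ̄ = 8.09 + (0.41/1.03) × (16.7 − 8.09) = 11.517 kN/m³.
q_ult = q·N_q + 0.5·γ·B·N_γ
     = 33.4 × 22.117 + 0.5 × 11.517 × 1.03 × 28.4
     = 738.72 + 168.45 = 907.17 kPa.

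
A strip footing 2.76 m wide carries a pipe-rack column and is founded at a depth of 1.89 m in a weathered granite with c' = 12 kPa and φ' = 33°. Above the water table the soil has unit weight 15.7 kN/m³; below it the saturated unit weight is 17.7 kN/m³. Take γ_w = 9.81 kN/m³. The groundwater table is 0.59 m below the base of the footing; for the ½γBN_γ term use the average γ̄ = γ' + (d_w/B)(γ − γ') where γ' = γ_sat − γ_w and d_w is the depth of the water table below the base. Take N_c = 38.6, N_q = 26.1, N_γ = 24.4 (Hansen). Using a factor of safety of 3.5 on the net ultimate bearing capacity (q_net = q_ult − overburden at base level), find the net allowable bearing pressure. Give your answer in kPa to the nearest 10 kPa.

Effective surcharge at the founding depth q = γ·D_f = 15.7 × 1.89 = 29.673 kPa.
With d_w = 0.59 m < B, γ̄ = 7.89 + (0.59/2.76) × (15.7 − 7.89) = 9.5595 kN/m³.
q_ult = c·N_c + q·N_q + 0.5·γ·B·N_γ
     = 12 × 38.6 + 29.673 × 26.1 + 0.5 × 9.5595 × 2.76 × 24.4
     = 463.2 + 774.47 + 321.89 = 1559.6 kPa.
q_net = 1559.6 − 29.673 = 1529.9 kPa.
q_all(net) = 1529.9 / 3.5 = 437.11 kPa.

q_all(net) ≈ 440 kPa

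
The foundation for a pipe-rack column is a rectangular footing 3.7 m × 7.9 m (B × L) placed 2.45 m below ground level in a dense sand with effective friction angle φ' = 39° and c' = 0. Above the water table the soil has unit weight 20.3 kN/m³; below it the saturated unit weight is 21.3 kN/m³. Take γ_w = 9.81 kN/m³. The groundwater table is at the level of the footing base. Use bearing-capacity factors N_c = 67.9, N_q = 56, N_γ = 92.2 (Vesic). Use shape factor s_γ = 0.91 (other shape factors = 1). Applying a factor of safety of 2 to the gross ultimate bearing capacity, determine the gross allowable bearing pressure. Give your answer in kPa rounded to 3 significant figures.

Overburden at base level: q = 20.3 × 2.45 = 49.735 kPa.
Below the base the soil is submerged, so the ½γBN_γ term uses γ' = 21.3 − 9.81 = 11.49 kN/m³.
Surcharge term q·N_q = 49.735 × 56 = 2785.2 kPa; self-weight term 0.5·γ·B·N_γ·s_γ = 0.5 × 11.49 × 3.7 × 92.2 × 0.91 = 1783.5 kPa.
q_ult = 2785.2 + 1783.5 = 4568.6 kPa.
q_all = q_ult / FS = 4568.6 / 2 = 2284.3 kPa.

q_all ≈ 2280 kPa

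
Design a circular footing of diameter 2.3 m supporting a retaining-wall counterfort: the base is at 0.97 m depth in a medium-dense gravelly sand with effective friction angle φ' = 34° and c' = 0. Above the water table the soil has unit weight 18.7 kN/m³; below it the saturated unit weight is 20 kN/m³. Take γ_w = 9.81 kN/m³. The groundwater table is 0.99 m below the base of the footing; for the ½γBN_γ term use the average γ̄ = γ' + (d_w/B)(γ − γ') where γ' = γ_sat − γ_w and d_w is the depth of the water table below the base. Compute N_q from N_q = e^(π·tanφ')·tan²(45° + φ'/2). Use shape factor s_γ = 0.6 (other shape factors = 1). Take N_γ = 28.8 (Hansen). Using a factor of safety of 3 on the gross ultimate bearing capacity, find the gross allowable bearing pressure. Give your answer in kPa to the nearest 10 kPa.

q_all ≈ 270 kPa

N_q = e^(π·tan34°)·tan²(62°) = 29.44.
Effective surcharge at the founding depth q = γ·D_f = 18.7 × 0.97 = 18.139 kPa.
With d_w = 0.99 m < B, γ̄ = 10.19 + (0.99/2.3) × (18.7 − 10.19) = 13.853 kN/m³.
q_ult = q·N_q + 0.5·γ·B·N_γ·s_γ
     = 18.139 × 29.44 + 0.5 × 13.853 × 2.3 × 28.8 × 0.6
     = 534.01 + 275.29 = 809.3 kPa.
q_all = 809.3 / 3 = 269.77 kPa.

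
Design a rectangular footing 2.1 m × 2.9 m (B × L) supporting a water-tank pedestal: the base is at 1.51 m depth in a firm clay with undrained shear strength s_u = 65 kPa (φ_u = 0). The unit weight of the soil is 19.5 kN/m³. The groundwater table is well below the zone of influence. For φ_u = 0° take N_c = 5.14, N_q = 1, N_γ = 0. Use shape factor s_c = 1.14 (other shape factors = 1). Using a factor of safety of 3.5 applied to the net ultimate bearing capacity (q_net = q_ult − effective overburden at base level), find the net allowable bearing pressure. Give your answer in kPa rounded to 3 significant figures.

Effective surcharge at the founding depth q = γ·D_f = 19.5 × 1.51 = 29.445 kPa.
q_ult = c·N_c·s_c + q·N_q
     = 65 × 5.14 × 1.14 + 29.445 × 1
     = 380.87 + 29.445 = 410.32 kPa.
Net ultimate: q_net = 410.32 − 29.445 = 380.87 kPa.
q_all(net) = 380.87 / 3.5 = 108.82 kPa.

q_all(net) ≈ 109 kPa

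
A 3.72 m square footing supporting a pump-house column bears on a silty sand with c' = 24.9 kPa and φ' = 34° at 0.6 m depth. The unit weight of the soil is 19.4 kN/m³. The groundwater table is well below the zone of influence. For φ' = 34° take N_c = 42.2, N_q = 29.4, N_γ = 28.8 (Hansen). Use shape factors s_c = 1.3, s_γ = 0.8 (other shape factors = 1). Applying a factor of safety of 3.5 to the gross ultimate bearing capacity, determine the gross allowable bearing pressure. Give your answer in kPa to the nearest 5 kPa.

q = γ·D_f = 19.4 × 0.6 = 11.64 kPa.
c·N_c·s_c = 24.9 × 42.2 × 1.3 = 1366 kPa
q·N_q = 11.64 × 29.4 = 342.22 kPa
0.5·γ·B·N_γ·s_γ = 0.5 × 19.4 × 3.72 × 28.8 × 0.8 = 831.38 kPa
q_ult = 1366 + 342.22 + 831.38 = 2539.6 kPa.
q_all = q_ult / FS = 2539.6 / 3.5 = 725.6 kPa.

q_all ≈ 725 kPa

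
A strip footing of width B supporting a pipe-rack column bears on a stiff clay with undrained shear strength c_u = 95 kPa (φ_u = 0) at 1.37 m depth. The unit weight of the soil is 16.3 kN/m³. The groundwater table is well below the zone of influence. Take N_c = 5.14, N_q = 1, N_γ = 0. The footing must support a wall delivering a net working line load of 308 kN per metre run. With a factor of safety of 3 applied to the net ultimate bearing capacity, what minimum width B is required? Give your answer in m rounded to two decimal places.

Overburden at base level: q = 16.3 × 1.37 = 22.331 kPa.
Cohesion term c·N_c = 95 × 5.14 = 488.3 kPa; surcharge term q·N_q = 22.331 × 1 = 22.331 kPa.
q_ult = 488.3 + 22.331 = 510.63 kPa.
For φ = 0 the ½γBN_γ term vanishes, so q_ult is independent of B. q_net = 510.63 − 22.331 = 488.3 kPa; q_all(net) = 488.3/3 = 162.77 kPa.
Required width B = w / q_all(net) = 308 / 162.77 = 1.892 m.

B = 1.89 m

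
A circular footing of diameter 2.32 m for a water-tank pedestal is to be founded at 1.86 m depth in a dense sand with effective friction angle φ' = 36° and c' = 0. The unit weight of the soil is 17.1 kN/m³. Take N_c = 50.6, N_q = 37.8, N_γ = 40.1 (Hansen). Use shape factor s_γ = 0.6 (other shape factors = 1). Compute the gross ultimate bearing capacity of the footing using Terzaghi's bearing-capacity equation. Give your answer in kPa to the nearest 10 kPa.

Effective surcharge at the founding depth q = γ·D_f = 17.1 × 1.86 = 31.806 kPa.
q_ult = q·N_q + 0.5·γ·B·N_γ·s_γ
     = 31.806 × 37.8 + 0.5 × 17.1 × 2.32 × 40.1 × 0.6
     = 1202.3 + 477.25 = 1679.5 kPa.

q_ult ≈ 1680 kPa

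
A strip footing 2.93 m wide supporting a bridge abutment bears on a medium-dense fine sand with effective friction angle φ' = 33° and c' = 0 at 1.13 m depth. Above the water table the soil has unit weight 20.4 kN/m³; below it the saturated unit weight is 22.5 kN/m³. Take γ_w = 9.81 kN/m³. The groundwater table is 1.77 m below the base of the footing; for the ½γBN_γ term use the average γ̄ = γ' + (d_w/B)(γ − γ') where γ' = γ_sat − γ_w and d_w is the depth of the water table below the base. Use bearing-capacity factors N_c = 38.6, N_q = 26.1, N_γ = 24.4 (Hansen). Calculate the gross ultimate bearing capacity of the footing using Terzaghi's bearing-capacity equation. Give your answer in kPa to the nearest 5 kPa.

Effective surcharge at the founding depth q = γ·D_f = 20.4 × 1.13 = 23.052 kPa.
With d_w = 1.77 m < B, γ̄ = 12.69 + (1.77/2.93) × (20.4 − 12.69) = 17.348 kN/m³.
q_ult = q·N_q + 0.5·γ·B·N_γ
     = 23.052 × 26.1 + 0.5 × 17.348 × 2.93 × 24.4
     = 601.66 + 620.11 = 1221.8 kPa.

q_ult ≈ 1220 kPa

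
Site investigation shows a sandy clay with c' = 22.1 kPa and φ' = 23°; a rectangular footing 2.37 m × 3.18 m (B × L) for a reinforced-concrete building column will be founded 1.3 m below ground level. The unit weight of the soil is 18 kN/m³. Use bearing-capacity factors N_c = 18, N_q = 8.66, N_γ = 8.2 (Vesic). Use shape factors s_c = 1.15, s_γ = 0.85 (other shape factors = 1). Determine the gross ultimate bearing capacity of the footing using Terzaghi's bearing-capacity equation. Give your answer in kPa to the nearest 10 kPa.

q = γ·D_f = 18 × 1.3 = 23.4 kPa.
c·N_c·s_c = 22.1 × 18 × 1.15 = 457.47 kPa
q·N_q = 23.4 × 8.66 = 202.64 kPa
0.5·γ·B·N_γ·s_γ = 0.5 × 18 × 2.37 × 8.2 × 0.85 = 148.67 kPa
q_ult = 457.47 + 202.64 + 148.67 = 808.78 kPa.

q_ult ≈ 810 kPa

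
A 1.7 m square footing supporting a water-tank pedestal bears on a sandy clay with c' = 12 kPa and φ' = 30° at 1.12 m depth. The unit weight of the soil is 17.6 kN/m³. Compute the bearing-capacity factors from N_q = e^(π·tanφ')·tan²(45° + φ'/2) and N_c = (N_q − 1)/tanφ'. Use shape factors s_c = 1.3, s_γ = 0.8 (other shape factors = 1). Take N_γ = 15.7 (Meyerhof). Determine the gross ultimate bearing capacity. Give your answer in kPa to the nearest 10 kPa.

q_ult ≈ 1020 kPa

tan30° = 0.5774, so N_q = e^(π×0.5774)·tan²(60°) = 6.134 × 3.0 = 18.4.
N_c = (18.4 − 1)/tan30° = 30.14.
Effective surcharge at the founding depth q = γ·D_f = 17.6 × 1.12 = 19.712 kPa.
q_ult = c·N_c·s_c + q·N_q + 0.5·γ·B·N_γ·s_γ
     = 12 × 30.14 × 1.3 + 19.712 × 18.401 + 0.5 × 17.6 × 1.7 × 15.7 × 0.8
     = 470.18 + 362.72 + 187.9 = 1020.8 kPa.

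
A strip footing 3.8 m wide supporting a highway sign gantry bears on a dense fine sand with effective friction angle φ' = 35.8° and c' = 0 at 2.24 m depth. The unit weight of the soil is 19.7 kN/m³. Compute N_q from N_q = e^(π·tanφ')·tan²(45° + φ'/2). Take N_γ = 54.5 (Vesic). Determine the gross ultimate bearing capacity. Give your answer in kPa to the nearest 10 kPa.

tan35.8° = 0.7212, so N_q = e^(π×0.7212)·tan²(62.9°) = 9.639 × 3.819 = 36.81.
Overburden at base level: q = 19.7 × 2.24 = 44.128 kPa.
Surcharge term q·N_q = 44.128 × 36.808 = 1624.3 kPa; self-weight term 0.5·γ·B·N_γ = 0.5 × 19.7 × 3.8 × 54.5 = 2039.9 kPa.
q_ult = 1624.3 + 2039.9 = 3664.2 kPa.

q_ult ≈ 3660 kPa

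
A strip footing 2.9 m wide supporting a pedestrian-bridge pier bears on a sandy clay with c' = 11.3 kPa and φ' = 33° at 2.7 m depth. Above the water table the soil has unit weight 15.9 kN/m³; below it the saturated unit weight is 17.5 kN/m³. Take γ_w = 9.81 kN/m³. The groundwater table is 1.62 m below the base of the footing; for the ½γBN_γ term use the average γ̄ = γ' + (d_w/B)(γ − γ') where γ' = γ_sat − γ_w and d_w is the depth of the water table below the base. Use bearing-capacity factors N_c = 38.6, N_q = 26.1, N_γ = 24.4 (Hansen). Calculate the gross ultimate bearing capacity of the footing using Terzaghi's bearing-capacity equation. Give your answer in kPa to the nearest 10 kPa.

q_ult ≈ 1990 kPa

q = γ·D_f = 15.9 × 2.7 = 42.93 kPa.
γ' = 7.69 kN/m³; averaging over the depth B below the base, γ̄ = γ' + (d_w/B)(γ − γ') = 12.276 kN/m³.
c·N_c = 11.3 × 38.6 = 436.18 kPa
q·N_q = 42.93 × 26.1 = 1120.5 kPa
0.5·γ·B·N_γ = 0.5 × 12.276 × 2.9 × 24.4 = 434.33 kPa
q_ult = 436.18 + 1120.5 + 434.33 = 1991 kPa.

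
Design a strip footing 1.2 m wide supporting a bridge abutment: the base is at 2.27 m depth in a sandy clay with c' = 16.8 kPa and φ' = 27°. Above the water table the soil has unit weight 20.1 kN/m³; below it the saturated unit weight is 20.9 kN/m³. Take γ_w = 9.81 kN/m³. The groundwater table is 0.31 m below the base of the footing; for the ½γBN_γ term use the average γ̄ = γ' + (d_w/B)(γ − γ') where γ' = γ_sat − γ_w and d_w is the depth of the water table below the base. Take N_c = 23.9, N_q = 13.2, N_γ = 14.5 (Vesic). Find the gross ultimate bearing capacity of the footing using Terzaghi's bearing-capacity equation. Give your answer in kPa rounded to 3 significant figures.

q_ult ≈ 1120 kPa

q = γ·D_f = 20.1 × 2.27 = 45.627 kPa.
γ' = 11.09 kN/m³; averaging over the depth B below the base, γ̄ = γ' + (d_w/B)(γ − γ') = 13.418 kN/m³.
c·N_c = 16.8 × 23.9 = 401.52 kPa
q·N_q = 45.627 × 13.2 = 602.28 kPa
0.5·γ·B·N_γ = 0.5 × 13.418 × 1.2 × 14.5 = 116.73 kPa
q_ult = 401.52 + 602.28 + 116.73 = 1120.5 kPa.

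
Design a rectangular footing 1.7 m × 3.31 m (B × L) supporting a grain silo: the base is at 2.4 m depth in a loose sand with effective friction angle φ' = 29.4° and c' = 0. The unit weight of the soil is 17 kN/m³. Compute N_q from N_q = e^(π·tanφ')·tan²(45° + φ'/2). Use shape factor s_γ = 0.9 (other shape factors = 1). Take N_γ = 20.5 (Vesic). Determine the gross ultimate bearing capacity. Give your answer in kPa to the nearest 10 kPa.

tan29.4° = 0.5635, so N_q = e^(π×0.5635)·tan²(59.7°) = 5.872 × 2.929 = 17.2.
q = γ·D_f = 17 × 2.4 = 40.8 kPa.
q·N_q = 40.8 × 17.196 = 701.61 kPa
0.5·γ·B·N_γ·s_γ = 0.5 × 17 × 1.7 × 20.5 × 0.9 = 266.6 kPa
q_ult = 701.61 + 266.6 = 968.21 kPa.

q_ult ≈ 970 kPa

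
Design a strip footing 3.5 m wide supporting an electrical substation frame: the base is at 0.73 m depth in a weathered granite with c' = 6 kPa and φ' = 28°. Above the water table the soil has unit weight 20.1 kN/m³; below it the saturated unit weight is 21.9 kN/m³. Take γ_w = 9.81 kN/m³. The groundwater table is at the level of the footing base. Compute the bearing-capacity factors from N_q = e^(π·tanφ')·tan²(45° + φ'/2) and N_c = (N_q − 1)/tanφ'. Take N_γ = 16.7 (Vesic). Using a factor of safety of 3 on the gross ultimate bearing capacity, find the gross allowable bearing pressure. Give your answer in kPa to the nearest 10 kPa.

q_all ≈ 240 kPa

N_q = e^(π·tan28°)·tan²(59°) = 14.72; N_c = (N_q − 1)/tanφ' = 25.8.
Effective surcharge at the founding depth q = γ·D_f = 20.1 × 0.73 = 14.673 kPa.
The water table coincides with the base, so in the self-weight term γ → γ' = 12.09 kN/m³.
q_ult = c·N_c + q·N_q + 0.5·γ·B·N_γ
     = 6 × 25.803 + 14.673 × 14.72 + 0.5 × 12.09 × 3.5 × 16.7
     = 154.82 + 215.98 + 353.33 = 724.14 kPa.
q_all = 724.14 / 3 = 241.38 kPa.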